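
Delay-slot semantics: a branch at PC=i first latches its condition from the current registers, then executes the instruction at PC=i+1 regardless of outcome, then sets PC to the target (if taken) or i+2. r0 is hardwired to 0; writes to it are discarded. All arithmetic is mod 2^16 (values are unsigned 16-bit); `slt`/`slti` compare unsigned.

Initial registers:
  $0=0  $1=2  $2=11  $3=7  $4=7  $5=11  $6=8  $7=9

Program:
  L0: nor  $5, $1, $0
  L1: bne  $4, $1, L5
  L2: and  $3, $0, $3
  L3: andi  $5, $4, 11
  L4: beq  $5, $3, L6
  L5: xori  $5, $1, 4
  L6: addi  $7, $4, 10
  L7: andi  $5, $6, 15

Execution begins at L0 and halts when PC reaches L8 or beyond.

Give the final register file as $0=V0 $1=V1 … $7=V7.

PC=0  nor  $5, $1, $0        | $0=0 $1=2 $2=11 $3=7 $4=7 $5=65533 $6=8 $7=9
PC=1  bne  $4, $1, L5        | $0=0 $1=2 $2=11 $3=7 $4=7 $5=65533 $6=8 $7=9  [TAKEN]
PC=2  and  $3, $0, $3        | $0=0 $1=2 $2=11 $3=0 $4=7 $5=65533 $6=8 $7=9
PC=5  xori  $5, $1, 4        | $0=0 $1=2 $2=11 $3=0 $4=7 $5=6 $6=8 $7=9
PC=6  addi  $7, $4, 10       | $0=0 $1=2 $2=11 $3=0 $4=7 $5=6 $6=8 $7=17
PC=7  andi  $5, $6, 15       | $0=0 $1=2 $2=11 $3=0 $4=7 $5=8 $6=8 $7=17

$0=0 $1=2 $2=11 $3=0 $4=7 $5=8 $6=8 $7=17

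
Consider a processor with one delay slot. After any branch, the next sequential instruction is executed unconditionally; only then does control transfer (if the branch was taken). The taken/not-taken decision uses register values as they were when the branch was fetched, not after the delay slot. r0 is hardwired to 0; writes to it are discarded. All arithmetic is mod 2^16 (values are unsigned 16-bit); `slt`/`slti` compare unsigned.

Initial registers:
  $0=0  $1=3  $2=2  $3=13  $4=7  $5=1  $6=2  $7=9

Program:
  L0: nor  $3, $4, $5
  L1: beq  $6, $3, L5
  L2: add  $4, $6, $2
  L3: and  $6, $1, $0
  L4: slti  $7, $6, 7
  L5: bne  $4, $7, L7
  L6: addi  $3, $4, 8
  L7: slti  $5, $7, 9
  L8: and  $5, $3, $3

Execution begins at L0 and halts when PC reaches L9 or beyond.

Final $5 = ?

  step pc=0: nor  $3, $4, $5  regs=(0,3,2,65528,7,1,2,9)
  step pc=1: beq  $6, $3, L5  cond=F  regs=(0,3,2,65528,7,1,2,9)
  step pc=2: add  $4, $6, $2  regs=(0,3,2,65528,4,1,2,9)
  step pc=3: and  $6, $1, $0  regs=(0,3,2,65528,4,1,0,9)
  step pc=4: slti  $7, $6, 7  regs=(0,3,2,65528,4,1,0,1)
  step pc=5: bne  $4, $7, L7  cond=T  regs=(0,3,2,65528,4,1,0,1)
  step pc=6: addi  $3, $4, 8  regs=(0,3,2,12,4,1,0,1)
  step pc=7: slti  $5, $7, 9  regs=(0,3,2,12,4,1,0,1)
  step pc=8: and  $5, $3, $3  regs=(0,3,2,12,4,12,0,1)

12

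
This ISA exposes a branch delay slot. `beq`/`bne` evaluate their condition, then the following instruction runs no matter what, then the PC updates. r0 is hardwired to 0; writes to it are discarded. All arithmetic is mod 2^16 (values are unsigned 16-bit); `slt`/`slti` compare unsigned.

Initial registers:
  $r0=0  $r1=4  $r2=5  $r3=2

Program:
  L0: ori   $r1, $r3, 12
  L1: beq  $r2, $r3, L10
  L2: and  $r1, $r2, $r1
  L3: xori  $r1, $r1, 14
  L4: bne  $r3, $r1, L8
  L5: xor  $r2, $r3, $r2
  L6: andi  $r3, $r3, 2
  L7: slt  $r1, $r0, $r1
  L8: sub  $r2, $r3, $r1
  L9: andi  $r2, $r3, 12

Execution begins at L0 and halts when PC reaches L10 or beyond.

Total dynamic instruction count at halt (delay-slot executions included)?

#0 ori   $r1, $r3, 12 ; 0/14/5/2
#1 beq  $r2, $r3, L10 ; 0/14/5/2 ; →fallthru
#2 and  $r1, $r2, $r1 ; 0/4/5/2
#3 xori  $r1, $r1, 14 ; 0/10/5/2
#4 bne  $r3, $r1, L8 ; 0/10/5/2 ; →target
#5 xor  $r2, $r3, $r2 ; 0/10/7/2
#8 sub  $r2, $r3, $r1 ; 0/10/65528/2
#9 andi  $r2, $r3, 12 ; 0/10/0/2

8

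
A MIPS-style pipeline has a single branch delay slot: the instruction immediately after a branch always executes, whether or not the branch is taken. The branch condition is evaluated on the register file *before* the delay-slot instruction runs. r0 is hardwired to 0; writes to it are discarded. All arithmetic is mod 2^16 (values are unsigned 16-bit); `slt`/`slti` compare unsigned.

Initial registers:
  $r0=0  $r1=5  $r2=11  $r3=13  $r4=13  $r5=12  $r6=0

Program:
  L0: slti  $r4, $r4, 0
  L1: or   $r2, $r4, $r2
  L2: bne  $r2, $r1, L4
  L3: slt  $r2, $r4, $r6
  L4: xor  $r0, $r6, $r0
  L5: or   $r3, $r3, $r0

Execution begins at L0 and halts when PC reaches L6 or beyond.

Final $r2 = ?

#0 slti  $r4, $r4, 0 ; 0/5/11/13/0/12/0
#1 or   $r2, $r4, $r2 ; 0/5/11/13/0/12/0
#2 bne  $r2, $r1, L4 ; 0/5/11/13/0/12/0 ; →target
#3 slt  $r2, $r4, $r6 ; 0/5/0/13/0/12/0
#4 xor  $r0, $r6, $r0 ; 0/5/0/13/0/12/0
#5 or   $r3, $r3, $r0 ; 0/5/0/13/0/12/0

0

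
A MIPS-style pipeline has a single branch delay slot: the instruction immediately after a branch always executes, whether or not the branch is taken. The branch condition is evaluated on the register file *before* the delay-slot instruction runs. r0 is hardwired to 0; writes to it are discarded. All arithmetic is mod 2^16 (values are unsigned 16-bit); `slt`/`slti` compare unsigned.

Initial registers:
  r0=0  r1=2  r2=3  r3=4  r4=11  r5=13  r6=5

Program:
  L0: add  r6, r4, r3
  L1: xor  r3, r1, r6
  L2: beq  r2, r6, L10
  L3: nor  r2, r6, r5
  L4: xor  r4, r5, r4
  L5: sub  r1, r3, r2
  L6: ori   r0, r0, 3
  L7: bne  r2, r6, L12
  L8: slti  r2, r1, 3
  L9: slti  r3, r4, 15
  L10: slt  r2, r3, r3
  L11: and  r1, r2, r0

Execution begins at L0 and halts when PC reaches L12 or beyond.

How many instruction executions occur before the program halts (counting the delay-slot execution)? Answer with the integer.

[0] add  r6, r4, r3  →  {r0:0, r1:2, r2:3, r3:4, r4:11, r5:13, r6:15}
[1] xor  r3, r1, r6  →  {r0:0, r1:2, r2:3, r3:13, r4:11, r5:13, r6:15}
[2] beq  r2, r6, L10  →  {r0:0, r1:2, r2:3, r3:13, r4:11, r5:13, r6:15}  ⟨branch fallthrough⟩
[3] nor  r2, r6, r5  →  {r0:0, r1:2, r2:65520, r3:13, r4:11, r5:13, r6:15}
[4] xor  r4, r5, r4  →  {r0:0, r1:2, r2:65520, r3:13, r4:6, r5:13, r6:15}
[5] sub  r1, r3, r2  →  {r0:0, r1:29, r2:65520, r3:13, r4:6, r5:13, r6:15}
[6] ori   r0, r0, 3  →  {r0:0, r1:29, r2:65520, r3:13, r4:6, r5:13, r6:15}
[7] bne  r2, r6, L12  →  {r0:0, r1:29, r2:65520, r3:13, r4:6, r5:13, r6:15}  ⟨branch taken⟩
[8] slti  r2, r1, 3  →  {r0:0, r1:29, r2:0, r3:13, r4:6, r5:13, r6:15}

9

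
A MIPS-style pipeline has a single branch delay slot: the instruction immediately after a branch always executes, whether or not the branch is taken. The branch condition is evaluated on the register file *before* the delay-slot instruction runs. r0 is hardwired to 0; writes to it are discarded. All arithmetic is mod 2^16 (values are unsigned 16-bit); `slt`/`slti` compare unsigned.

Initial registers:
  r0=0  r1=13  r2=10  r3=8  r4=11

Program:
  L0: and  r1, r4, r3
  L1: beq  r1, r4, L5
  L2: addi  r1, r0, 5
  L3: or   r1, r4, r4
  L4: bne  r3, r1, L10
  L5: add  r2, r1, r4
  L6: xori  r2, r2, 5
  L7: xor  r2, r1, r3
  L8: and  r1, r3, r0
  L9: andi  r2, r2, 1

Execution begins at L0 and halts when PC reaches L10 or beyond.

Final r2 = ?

22

[0] and  r1, r4, r3  →  {r0:0, r1:8, r2:10, r3:8, r4:11}
[1] beq  r1, r4, L5  →  {r0:0, r1:8, r2:10, r3:8, r4:11}  ⟨branch fallthrough⟩
[2] addi  r1, r0, 5  →  {r0:0, r1:5, r2:10, r3:8, r4:11}
[3] or   r1, r4, r4  →  {r0:0, r1:11, r2:10, r3:8, r4:11}
[4] bne  r3, r1, L10  →  {r0:0, r1:11, r2:10, r3:8, r4:11}  ⟨branch taken⟩
[5] add  r2, r1, r4  →  {r0:0, r1:11, r2:22, r3:8, r4:11}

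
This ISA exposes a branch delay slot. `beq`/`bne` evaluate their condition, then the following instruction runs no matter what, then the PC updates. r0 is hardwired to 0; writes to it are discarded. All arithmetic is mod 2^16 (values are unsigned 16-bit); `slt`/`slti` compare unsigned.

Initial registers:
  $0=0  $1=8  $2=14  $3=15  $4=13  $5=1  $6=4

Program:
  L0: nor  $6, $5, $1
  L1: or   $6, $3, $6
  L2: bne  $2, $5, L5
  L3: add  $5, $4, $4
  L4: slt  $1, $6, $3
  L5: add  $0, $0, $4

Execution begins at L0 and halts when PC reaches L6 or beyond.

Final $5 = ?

26

[0] nor  $6, $5, $1  →  {$0:0, $1:8, $2:14, $3:15, $4:13, $5:1, $6:65526}
[1] or   $6, $3, $6  →  {$0:0, $1:8, $2:14, $3:15, $4:13, $5:1, $6:65535}
[2] bne  $2, $5, L5  →  {$0:0, $1:8, $2:14, $3:15, $4:13, $5:1, $6:65535}  ⟨branch taken⟩
[3] add  $5, $4, $4  →  {$0:0, $1:8, $2:14, $3:15, $4:13, $5:26, $6:65535}
[5] add  $0, $0, $4  →  {$0:0, $1:8, $2:14, $3:15, $4:13, $5:26, $6:65535}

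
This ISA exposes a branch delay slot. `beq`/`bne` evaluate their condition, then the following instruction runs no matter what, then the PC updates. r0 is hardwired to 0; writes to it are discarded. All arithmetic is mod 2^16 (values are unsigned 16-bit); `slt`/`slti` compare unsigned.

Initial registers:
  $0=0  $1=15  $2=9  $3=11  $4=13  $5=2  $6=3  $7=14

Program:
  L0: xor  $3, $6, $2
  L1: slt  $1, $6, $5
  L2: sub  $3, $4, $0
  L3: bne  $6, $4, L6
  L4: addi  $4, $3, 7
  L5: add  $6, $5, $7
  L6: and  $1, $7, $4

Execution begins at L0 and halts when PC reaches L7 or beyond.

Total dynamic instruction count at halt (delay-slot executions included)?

#0 xor  $3, $6, $2 ; 0/15/9/10/13/2/3/14
#1 slt  $1, $6, $5 ; 0/0/9/10/13/2/3/14
#2 sub  $3, $4, $0 ; 0/0/9/13/13/2/3/14
#3 bne  $6, $4, L6 ; 0/0/9/13/13/2/3/14 ; →target
#4 addi  $4, $3, 7 ; 0/0/9/13/20/2/3/14
#6 and  $1, $7, $4 ; 0/4/9/13/20/2/3/14

6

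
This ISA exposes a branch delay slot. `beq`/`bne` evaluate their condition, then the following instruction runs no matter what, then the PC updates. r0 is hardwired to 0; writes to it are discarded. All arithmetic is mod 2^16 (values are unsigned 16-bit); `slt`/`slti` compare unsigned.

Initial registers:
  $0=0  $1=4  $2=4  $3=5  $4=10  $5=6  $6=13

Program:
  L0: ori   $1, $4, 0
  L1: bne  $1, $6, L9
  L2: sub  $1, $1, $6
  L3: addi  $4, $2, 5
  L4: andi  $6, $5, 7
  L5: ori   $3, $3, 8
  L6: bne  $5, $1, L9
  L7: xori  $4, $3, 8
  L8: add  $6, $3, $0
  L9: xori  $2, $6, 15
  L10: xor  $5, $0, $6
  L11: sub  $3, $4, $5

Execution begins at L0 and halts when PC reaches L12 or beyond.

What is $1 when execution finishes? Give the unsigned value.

#0 ori   $1, $4, 0 ; 0/10/4/5/10/6/13
#1 bne  $1, $6, L9 ; 0/10/4/5/10/6/13 ; →target
#2 sub  $1, $1, $6 ; 0/65533/4/5/10/6/13
#9 xori  $2, $6, 15 ; 0/65533/2/5/10/6/13
#10 xor  $5, $0, $6 ; 0/65533/2/5/10/13/13
#11 sub  $3, $4, $5 ; 0/65533/2/65533/10/13/13

65533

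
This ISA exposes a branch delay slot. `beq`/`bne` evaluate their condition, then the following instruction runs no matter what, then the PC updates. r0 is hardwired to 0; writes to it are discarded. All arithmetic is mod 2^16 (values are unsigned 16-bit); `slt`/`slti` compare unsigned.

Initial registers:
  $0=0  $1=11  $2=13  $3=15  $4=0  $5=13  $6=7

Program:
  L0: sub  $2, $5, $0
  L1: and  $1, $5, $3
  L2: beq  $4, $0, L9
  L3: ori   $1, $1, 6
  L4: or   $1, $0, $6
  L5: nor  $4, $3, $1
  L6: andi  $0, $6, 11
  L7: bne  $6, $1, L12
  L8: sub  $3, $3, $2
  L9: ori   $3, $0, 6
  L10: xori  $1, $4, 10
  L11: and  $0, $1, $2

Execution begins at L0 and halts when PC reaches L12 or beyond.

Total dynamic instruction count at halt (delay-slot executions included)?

7

#0 sub  $2, $5, $0 ; 0/11/13/15/0/13/7
#1 and  $1, $5, $3 ; 0/13/13/15/0/13/7
#2 beq  $4, $0, L9 ; 0/13/13/15/0/13/7 ; →target
#3 ori   $1, $1, 6 ; 0/15/13/15/0/13/7
#9 ori   $3, $0, 6 ; 0/15/13/6/0/13/7
#10 xori  $1, $4, 10 ; 0/10/13/6/0/13/7
#11 and  $0, $1, $2 ; 0/10/13/6/0/13/7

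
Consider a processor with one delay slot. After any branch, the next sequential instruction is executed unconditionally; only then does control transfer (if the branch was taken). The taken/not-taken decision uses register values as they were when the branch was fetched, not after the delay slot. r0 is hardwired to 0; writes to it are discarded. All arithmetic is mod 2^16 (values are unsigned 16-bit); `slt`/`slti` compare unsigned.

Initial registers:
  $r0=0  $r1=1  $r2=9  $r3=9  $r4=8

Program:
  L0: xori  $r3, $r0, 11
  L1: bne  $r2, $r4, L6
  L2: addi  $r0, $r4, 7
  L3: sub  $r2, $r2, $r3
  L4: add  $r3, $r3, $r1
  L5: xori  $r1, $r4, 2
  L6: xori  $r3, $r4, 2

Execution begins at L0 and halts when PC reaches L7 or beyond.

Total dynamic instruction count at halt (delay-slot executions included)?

4

[0] xori  $r3, $r0, 11  →  {$r0:0, $r1:1, $r2:9, $r3:11, $r4:8}
[1] bne  $r2, $r4, L6  →  {$r0:0, $r1:1, $r2:9, $r3:11, $r4:8}  ⟨branch taken⟩
[2] addi  $r0, $r4, 7  →  {$r0:0, $r1:1, $r2:9, $r3:11, $r4:8}
[6] xori  $r3, $r4, 2  →  {$r0:0, $r1:1, $r2:9, $r3:10, $r4:8}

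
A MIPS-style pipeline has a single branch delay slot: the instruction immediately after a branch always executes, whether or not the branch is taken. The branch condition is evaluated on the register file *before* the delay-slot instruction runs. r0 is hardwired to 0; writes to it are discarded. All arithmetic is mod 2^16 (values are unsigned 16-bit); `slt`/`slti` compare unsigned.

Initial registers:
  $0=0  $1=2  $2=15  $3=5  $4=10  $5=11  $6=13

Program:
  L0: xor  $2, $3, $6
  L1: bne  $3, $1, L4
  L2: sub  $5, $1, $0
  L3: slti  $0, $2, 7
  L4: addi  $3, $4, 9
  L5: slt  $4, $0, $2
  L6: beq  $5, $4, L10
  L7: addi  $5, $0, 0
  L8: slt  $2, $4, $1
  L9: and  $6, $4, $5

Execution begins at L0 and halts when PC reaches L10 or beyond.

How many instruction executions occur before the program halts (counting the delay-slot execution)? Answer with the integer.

PC=0  xor  $2, $3, $6        | $0=0 $1=2 $2=8 $3=5 $4=10 $5=11 $6=13
PC=1  bne  $3, $1, L4        | $0=0 $1=2 $2=8 $3=5 $4=10 $5=11 $6=13  [TAKEN]
PC=2  sub  $5, $1, $0        | $0=0 $1=2 $2=8 $3=5 $4=10 $5=2 $6=13
PC=4  addi  $3, $4, 9        | $0=0 $1=2 $2=8 $3=19 $4=10 $5=2 $6=13
PC=5  slt  $4, $0, $2        | $0=0 $1=2 $2=8 $3=19 $4=1 $5=2 $6=13
PC=6  beq  $5, $4, L10       | $0=0 $1=2 $2=8 $3=19 $4=1 $5=2 $6=13  [not taken]
PC=7  addi  $5, $0, 0        | $0=0 $1=2 $2=8 $3=19 $4=1 $5=0 $6=13
PC=8  slt  $2, $4, $1        | $0=0 $1=2 $2=1 $3=19 $4=1 $5=0 $6=13
PC=9  and  $6, $4, $5        | $0=0 $1=2 $2=1 $3=19 $4=1 $5=0 $6=0

9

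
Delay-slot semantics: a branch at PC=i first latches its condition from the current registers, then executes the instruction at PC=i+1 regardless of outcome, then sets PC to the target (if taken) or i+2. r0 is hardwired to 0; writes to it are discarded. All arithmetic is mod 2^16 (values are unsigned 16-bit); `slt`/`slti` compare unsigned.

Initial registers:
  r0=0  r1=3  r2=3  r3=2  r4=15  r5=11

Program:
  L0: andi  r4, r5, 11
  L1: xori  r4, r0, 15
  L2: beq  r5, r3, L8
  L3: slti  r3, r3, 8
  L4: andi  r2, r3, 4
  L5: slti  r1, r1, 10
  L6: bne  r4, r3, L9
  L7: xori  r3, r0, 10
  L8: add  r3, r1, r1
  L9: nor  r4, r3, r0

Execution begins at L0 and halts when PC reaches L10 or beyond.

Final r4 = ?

65525

[0] andi  r4, r5, 11  →  {r0:0, r1:3, r2:3, r3:2, r4:11, r5:11}
[1] xori  r4, r0, 15  →  {r0:0, r1:3, r2:3, r3:2, r4:15, r5:11}
[2] beq  r5, r3, L8  →  {r0:0, r1:3, r2:3, r3:2, r4:15, r5:11}  ⟨branch fallthrough⟩
[3] slti  r3, r3, 8  →  {r0:0, r1:3, r2:3, r3:1, r4:15, r5:11}
[4] andi  r2, r3, 4  →  {r0:0, r1:3, r2:0, r3:1, r4:15, r5:11}
[5] slti  r1, r1, 10  →  {r0:0, r1:1, r2:0, r3:1, r4:15, r5:11}
[6] bne  r4, r3, L9  →  {r0:0, r1:1, r2:0, r3:1, r4:15, r5:11}  ⟨branch taken⟩
[7] xori  r3, r0, 10  →  {r0:0, r1:1, r2:0, r3:10, r4:15, r5:11}
[9] nor  r4, r3, r0  →  {r0:0, r1:1, r2:0, r3:10, r4:65525, r5:11}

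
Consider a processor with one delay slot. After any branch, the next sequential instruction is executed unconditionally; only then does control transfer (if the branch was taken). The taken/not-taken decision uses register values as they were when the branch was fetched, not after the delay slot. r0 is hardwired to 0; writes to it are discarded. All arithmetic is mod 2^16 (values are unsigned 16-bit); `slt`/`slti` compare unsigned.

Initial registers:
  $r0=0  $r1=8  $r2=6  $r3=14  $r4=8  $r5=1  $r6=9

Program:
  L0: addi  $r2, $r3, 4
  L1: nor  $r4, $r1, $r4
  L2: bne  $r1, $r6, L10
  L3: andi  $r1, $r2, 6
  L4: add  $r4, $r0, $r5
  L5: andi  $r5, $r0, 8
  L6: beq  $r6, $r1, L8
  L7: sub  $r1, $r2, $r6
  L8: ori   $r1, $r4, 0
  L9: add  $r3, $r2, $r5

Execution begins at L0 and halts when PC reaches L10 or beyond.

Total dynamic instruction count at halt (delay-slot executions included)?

[0] addi  $r2, $r3, 4  →  {$r0:0, $r1:8, $r2:18, $r3:14, $r4:8, $r5:1, $r6:9}
[1] nor  $r4, $r1, $r4  →  {$r0:0, $r1:8, $r2:18, $r3:14, $r4:65527, $r5:1, $r6:9}
[2] bne  $r1, $r6, L10  →  {$r0:0, $r1:8, $r2:18, $r3:14, $r4:65527, $r5:1, $r6:9}  ⟨branch taken⟩
[3] andi  $r1, $r2, 6  →  {$r0:0, $r1:2, $r2:18, $r3:14, $r4:65527, $r5:1, $r6:9}

4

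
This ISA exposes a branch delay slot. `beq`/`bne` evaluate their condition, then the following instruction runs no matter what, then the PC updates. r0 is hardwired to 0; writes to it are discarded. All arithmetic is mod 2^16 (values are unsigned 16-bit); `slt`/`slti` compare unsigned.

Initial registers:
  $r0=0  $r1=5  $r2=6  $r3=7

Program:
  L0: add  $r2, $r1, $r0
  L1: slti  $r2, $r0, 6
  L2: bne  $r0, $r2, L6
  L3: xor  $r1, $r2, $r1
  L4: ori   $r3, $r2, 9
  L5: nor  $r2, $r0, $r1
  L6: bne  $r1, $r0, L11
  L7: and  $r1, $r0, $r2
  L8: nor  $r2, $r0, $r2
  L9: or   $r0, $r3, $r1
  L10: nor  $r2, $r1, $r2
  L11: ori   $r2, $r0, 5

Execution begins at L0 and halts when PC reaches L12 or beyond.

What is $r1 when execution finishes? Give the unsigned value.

  step pc=0: add  $r2, $r1, $r0  regs=(0,5,5,7)
  step pc=1: slti  $r2, $r0, 6  regs=(0,5,1,7)
  step pc=2: bne  $r0, $r2, L6  cond=T  regs=(0,5,1,7)
  step pc=3: xor  $r1, $r2, $r1  regs=(0,4,1,7)
  step pc=6: bne  $r1, $r0, L11  cond=T  regs=(0,4,1,7)
  step pc=7: and  $r1, $r0, $r2  regs=(0,0,1,7)
  step pc=11: ori   $r2, $r0, 5  regs=(0,0,5,7)

0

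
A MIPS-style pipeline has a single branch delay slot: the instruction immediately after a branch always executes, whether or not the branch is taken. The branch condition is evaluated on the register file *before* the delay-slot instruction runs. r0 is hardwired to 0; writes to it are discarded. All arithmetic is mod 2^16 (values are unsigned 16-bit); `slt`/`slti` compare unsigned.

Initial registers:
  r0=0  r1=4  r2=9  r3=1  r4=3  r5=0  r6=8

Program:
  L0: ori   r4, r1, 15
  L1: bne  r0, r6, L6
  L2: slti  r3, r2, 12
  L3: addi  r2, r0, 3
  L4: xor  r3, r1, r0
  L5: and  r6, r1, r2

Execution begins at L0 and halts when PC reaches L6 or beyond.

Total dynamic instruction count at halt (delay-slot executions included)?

3

  step pc=0: ori   r4, r1, 15  regs=(0,4,9,1,15,0,8)
  step pc=1: bne  r0, r6, L6  cond=T  regs=(0,4,9,1,15,0,8)
  step pc=2: slti  r3, r2, 12  regs=(0,4,9,1,15,0,8)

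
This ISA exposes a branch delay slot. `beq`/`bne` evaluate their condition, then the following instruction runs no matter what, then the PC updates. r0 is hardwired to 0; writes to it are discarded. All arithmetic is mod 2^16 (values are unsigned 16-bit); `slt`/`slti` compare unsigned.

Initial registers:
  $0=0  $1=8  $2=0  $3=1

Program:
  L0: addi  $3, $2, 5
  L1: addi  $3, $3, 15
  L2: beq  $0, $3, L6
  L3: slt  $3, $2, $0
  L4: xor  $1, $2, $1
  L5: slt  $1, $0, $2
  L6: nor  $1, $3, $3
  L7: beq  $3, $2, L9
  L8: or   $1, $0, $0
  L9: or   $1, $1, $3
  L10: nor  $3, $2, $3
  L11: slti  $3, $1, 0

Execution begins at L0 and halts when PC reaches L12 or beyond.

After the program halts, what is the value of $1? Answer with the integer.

[0] addi  $3, $2, 5  →  {$0:0, $1:8, $2:0, $3:5}
[1] addi  $3, $3, 15  →  {$0:0, $1:8, $2:0, $3:20}
[2] beq  $0, $3, L6  →  {$0:0, $1:8, $2:0, $3:20}  ⟨branch fallthrough⟩
[3] slt  $3, $2, $0  →  {$0:0, $1:8, $2:0, $3:0}
[4] xor  $1, $2, $1  →  {$0:0, $1:8, $2:0, $3:0}
[5] slt  $1, $0, $2  →  {$0:0, $1:0, $2:0, $3:0}
[6] nor  $1, $3, $3  →  {$0:0, $1:65535, $2:0, $3:0}
[7] beq  $3, $2, L9  →  {$0:0, $1:65535, $2:0, $3:0}  ⟨branch taken⟩
[8] or   $1, $0, $0  →  {$0:0, $1:0, $2:0, $3:0}
[9] or   $1, $1, $3  →  {$0:0, $1:0, $2:0, $3:0}
[10] nor  $3, $2, $3  →  {$0:0, $1:0, $2:0, $3:65535}
[11] slti  $3, $1, 0  →  {$0:0, $1:0, $2:0, $3:0}

0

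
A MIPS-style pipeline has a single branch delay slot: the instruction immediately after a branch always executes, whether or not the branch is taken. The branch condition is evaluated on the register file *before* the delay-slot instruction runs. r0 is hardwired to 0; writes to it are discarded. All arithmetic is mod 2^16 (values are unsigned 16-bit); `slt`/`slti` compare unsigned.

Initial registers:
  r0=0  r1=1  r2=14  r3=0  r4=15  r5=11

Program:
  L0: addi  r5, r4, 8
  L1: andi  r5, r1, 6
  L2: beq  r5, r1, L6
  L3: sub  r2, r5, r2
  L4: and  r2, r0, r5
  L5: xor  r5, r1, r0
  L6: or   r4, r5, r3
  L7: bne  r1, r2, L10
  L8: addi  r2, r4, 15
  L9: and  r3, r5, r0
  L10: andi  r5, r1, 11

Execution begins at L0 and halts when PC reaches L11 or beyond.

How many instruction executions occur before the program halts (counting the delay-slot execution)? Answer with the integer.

10

  step pc=0: addi  r5, r4, 8  regs=(0,1,14,0,15,23)
  step pc=1: andi  r5, r1, 6  regs=(0,1,14,0,15,0)
  step pc=2: beq  r5, r1, L6  cond=F  regs=(0,1,14,0,15,0)
  step pc=3: sub  r2, r5, r2  regs=(0,1,65522,0,15,0)
  step pc=4: and  r2, r0, r5  regs=(0,1,0,0,15,0)
  step pc=5: xor  r5, r1, r0  regs=(0,1,0,0,15,1)
  step pc=6: or   r4, r5, r3  regs=(0,1,0,0,1,1)
  step pc=7: bne  r1, r2, L10  cond=T  regs=(0,1,0,0,1,1)
  step pc=8: addi  r2, r4, 15  regs=(0,1,16,0,1,1)
  step pc=10: andi  r5, r1, 11  regs=(0,1,16,0,1,1)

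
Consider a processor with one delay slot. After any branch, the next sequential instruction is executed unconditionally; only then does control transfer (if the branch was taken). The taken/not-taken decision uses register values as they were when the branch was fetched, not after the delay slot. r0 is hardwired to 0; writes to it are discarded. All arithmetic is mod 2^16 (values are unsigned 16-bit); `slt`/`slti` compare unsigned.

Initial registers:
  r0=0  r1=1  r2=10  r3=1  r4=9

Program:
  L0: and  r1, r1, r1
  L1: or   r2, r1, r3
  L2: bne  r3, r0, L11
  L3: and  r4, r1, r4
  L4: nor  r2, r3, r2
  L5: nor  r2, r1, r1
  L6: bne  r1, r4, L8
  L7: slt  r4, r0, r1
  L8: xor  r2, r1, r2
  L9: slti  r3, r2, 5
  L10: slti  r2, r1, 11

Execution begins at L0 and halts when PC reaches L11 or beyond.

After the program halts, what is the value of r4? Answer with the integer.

#0 and  r1, r1, r1 ; 0/1/10/1/9
#1 or   r2, r1, r3 ; 0/1/1/1/9
#2 bne  r3, r0, L11 ; 0/1/1/1/9 ; →target
#3 and  r4, r1, r4 ; 0/1/1/1/1

1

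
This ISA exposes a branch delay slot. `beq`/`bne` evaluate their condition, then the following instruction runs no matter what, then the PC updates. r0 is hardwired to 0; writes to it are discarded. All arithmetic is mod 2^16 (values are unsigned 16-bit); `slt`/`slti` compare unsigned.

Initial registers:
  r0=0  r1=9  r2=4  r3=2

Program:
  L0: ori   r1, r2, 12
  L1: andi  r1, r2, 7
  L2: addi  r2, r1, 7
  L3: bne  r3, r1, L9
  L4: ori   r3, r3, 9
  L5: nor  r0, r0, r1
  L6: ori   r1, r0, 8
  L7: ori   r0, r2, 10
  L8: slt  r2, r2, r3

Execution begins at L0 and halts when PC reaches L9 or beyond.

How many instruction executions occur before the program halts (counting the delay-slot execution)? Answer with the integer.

5

[0] ori   r1, r2, 12  →  {r0:0, r1:12, r2:4, r3:2}
[1] andi  r1, r2, 7  →  {r0:0, r1:4, r2:4, r3:2}
[2] addi  r2, r1, 7  →  {r0:0, r1:4, r2:11, r3:2}
[3] bne  r3, r1, L9  →  {r0:0, r1:4, r2:11, r3:2}  ⟨branch taken⟩
[4] ori   r3, r3, 9  →  {r0:0, r1:4, r2:11, r3:11}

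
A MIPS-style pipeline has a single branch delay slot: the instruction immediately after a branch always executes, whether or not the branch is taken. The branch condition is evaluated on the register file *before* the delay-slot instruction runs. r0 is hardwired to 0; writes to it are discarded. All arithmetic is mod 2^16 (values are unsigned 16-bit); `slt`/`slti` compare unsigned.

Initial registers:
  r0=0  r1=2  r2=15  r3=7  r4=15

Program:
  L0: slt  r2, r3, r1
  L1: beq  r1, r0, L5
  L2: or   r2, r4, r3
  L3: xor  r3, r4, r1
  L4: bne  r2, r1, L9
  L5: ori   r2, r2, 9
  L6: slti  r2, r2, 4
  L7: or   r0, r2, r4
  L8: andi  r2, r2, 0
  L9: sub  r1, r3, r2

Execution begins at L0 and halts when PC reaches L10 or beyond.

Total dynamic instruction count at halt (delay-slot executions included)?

7

  step pc=0: slt  r2, r3, r1  regs=(0,2,0,7,15)
  step pc=1: beq  r1, r0, L5  cond=F  regs=(0,2,0,7,15)
  step pc=2: or   r2, r4, r3  regs=(0,2,15,7,15)
  step pc=3: xor  r3, r4, r1  regs=(0,2,15,13,15)
  step pc=4: bne  r2, r1, L9  cond=T  regs=(0,2,15,13,15)
  step pc=5: ori   r2, r2, 9  regs=(0,2,15,13,15)
  step pc=9: sub  r1, r3, r2  regs=(0,65534,15,13,15)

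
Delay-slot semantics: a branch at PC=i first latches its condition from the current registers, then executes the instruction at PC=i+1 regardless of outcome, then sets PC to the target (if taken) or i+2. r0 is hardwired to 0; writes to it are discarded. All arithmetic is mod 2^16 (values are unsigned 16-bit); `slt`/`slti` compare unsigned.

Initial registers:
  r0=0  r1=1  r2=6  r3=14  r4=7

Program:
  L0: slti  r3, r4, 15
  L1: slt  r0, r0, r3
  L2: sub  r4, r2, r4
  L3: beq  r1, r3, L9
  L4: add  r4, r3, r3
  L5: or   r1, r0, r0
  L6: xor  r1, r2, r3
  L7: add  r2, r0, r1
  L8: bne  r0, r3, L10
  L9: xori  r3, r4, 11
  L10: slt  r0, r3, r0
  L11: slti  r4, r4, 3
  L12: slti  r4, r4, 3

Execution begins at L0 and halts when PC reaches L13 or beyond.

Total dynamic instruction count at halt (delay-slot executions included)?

9

  step pc=0: slti  r3, r4, 15  regs=(0,1,6,1,7)
  step pc=1: slt  r0, r0, r3  regs=(0,1,6,1,7)
  step pc=2: sub  r4, r2, r4  regs=(0,1,6,1,65535)
  step pc=3: beq  r1, r3, L9  cond=T  regs=(0,1,6,1,65535)
  step pc=4: add  r4, r3, r3  regs=(0,1,6,1,2)
  step pc=9: xori  r3, r4, 11  regs=(0,1,6,9,2)
  step pc=10: slt  r0, r3, r0  regs=(0,1,6,9,2)
  step pc=11: slti  r4, r4, 3  regs=(0,1,6,9,1)
  step pc=12: slti  r4, r4, 3  regs=(0,1,6,9,1)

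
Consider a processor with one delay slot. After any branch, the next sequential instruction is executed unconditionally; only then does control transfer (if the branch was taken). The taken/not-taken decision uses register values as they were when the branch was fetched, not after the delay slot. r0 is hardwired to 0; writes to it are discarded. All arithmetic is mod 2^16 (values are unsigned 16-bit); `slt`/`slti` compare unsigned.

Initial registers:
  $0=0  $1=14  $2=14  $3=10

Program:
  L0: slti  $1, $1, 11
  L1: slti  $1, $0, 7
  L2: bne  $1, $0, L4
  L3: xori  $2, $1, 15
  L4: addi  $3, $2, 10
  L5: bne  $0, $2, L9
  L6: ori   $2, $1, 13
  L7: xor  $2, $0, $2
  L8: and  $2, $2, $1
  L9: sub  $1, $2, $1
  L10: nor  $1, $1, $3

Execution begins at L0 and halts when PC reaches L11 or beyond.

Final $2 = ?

  step pc=0: slti  $1, $1, 11  regs=(0,0,14,10)
  step pc=1: slti  $1, $0, 7  regs=(0,1,14,10)
  step pc=2: bne  $1, $0, L4  cond=T  regs=(0,1,14,10)
  step pc=3: xori  $2, $1, 15  regs=(0,1,14,10)
  step pc=4: addi  $3, $2, 10  regs=(0,1,14,24)
  step pc=5: bne  $0, $2, L9  cond=T  regs=(0,1,14,24)
  step pc=6: ori   $2, $1, 13  regs=(0,1,13,24)
  step pc=9: sub  $1, $2, $1  regs=(0,12,13,24)
  step pc=10: nor  $1, $1, $3  regs=(0,65507,13,24)

13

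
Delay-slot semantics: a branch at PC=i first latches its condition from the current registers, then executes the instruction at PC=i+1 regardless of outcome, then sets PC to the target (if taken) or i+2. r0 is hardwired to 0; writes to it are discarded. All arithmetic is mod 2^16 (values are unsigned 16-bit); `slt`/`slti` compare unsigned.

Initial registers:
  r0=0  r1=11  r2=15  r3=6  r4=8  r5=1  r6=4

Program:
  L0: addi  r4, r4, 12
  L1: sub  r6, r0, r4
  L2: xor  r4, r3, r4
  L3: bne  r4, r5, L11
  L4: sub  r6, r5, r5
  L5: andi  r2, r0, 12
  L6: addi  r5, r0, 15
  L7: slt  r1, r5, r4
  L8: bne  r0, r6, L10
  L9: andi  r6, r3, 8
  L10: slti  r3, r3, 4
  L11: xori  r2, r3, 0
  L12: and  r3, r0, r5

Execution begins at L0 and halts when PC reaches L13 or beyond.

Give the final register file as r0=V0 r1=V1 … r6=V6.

r0=0 r1=11 r2=6 r3=0 r4=18 r5=1 r6=0

  step pc=0: addi  r4, r4, 12  regs=(0,11,15,6,20,1,4)
  step pc=1: sub  r6, r0, r4  regs=(0,11,15,6,20,1,65516)
  step pc=2: xor  r4, r3, r4  regs=(0,11,15,6,18,1,65516)
  step pc=3: bne  r4, r5, L11  cond=T  regs=(0,11,15,6,18,1,65516)
  step pc=4: sub  r6, r5, r5  regs=(0,11,15,6,18,1,0)
  step pc=11: xori  r2, r3, 0  regs=(0,11,6,6,18,1,0)
  step pc=12: and  r3, r0, r5  regs=(0,11,6,0,18,1,0)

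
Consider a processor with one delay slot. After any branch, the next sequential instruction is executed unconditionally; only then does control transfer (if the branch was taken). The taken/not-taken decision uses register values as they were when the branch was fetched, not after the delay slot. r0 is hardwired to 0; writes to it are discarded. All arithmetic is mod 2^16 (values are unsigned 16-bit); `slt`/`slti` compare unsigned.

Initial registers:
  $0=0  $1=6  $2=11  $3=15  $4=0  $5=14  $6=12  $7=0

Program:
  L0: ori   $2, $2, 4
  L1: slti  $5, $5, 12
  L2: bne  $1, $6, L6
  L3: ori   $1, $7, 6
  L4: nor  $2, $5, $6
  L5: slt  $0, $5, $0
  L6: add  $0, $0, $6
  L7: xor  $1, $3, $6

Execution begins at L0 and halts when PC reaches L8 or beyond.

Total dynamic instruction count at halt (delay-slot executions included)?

PC=0  ori   $2, $2, 4        | $0=0 $1=6 $2=15 $3=15 $4=0 $5=14 $6=12 $7=0
PC=1  slti  $5, $5, 12       | $0=0 $1=6 $2=15 $3=15 $4=0 $5=0 $6=12 $7=0
PC=2  bne  $1, $6, L6        | $0=0 $1=6 $2=15 $3=15 $4=0 $5=0 $6=12 $7=0  [TAKEN]
PC=3  ori   $1, $7, 6        | $0=0 $1=6 $2=15 $3=15 $4=0 $5=0 $6=12 $7=0
PC=6  add  $0, $0, $6        | $0=0 $1=6 $2=15 $3=15 $4=0 $5=0 $6=12 $7=0
PC=7  xor  $1, $3, $6        | $0=0 $1=3 $2=15 $3=15 $4=0 $5=0 $6=12 $7=0

6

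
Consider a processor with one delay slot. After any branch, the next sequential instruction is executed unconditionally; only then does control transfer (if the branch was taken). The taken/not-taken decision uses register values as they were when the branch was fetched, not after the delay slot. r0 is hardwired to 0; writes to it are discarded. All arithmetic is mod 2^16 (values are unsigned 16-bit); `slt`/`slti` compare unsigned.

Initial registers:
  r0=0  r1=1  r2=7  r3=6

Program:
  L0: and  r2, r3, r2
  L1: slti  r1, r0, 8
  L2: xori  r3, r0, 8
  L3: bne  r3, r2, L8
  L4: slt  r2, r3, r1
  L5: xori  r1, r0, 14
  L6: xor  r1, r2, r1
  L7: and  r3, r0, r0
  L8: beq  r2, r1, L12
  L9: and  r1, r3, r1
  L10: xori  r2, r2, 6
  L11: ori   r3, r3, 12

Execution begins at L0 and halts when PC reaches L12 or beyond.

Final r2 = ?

6

  step pc=0: and  r2, r3, r2  regs=(0,1,6,6)
  step pc=1: slti  r1, r0, 8  regs=(0,1,6,6)
  step pc=2: xori  r3, r0, 8  regs=(0,1,6,8)
  step pc=3: bne  r3, r2, L8  cond=T  regs=(0,1,6,8)
  step pc=4: slt  r2, r3, r1  regs=(0,1,0,8)
  step pc=8: beq  r2, r1, L12  cond=F  regs=(0,1,0,8)
  step pc=9: and  r1, r3, r1  regs=(0,0,0,8)
  step pc=10: xori  r2, r2, 6  regs=(0,0,6,8)
  step pc=11: ori   r3, r3, 12  regs=(0,0,6,12)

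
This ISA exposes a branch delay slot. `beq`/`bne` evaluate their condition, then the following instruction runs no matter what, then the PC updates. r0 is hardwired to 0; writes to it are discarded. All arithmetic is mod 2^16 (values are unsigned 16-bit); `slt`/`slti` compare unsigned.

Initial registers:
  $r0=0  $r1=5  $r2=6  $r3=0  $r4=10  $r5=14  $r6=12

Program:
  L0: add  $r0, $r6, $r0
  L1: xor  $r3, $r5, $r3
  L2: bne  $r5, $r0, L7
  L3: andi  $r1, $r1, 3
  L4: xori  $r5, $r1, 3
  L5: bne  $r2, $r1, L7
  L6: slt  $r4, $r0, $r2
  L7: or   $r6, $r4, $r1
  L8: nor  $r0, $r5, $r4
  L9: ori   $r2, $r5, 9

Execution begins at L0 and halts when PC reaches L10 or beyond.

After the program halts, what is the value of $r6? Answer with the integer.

11

PC=0  add  $r0, $r6, $r0     | $r0=0 $r1=5 $r2=6 $r3=0 $r4=10 $r5=14 $r6=12
PC=1  xor  $r3, $r5, $r3     | $r0=0 $r1=5 $r2=6 $r3=14 $r4=10 $r5=14 $r6=12
PC=2  bne  $r5, $r0, L7      | $r0=0 $r1=5 $r2=6 $r3=14 $r4=10 $r5=14 $r6=12  [TAKEN]
PC=3  andi  $r1, $r1, 3      | $r0=0 $r1=1 $r2=6 $r3=14 $r4=10 $r5=14 $r6=12
PC=7  or   $r6, $r4, $r1     | $r0=0 $r1=1 $r2=6 $r3=14 $r4=10 $r5=14 $r6=11
PC=8  nor  $r0, $r5, $r4     | $r0=0 $r1=1 $r2=6 $r3=14 $r4=10 $r5=14 $r6=11
PC=9  ori   $r2, $r5, 9      | $r0=0 $r1=1 $r2=15 $r3=14 $r4=10 $r5=14 $r6=11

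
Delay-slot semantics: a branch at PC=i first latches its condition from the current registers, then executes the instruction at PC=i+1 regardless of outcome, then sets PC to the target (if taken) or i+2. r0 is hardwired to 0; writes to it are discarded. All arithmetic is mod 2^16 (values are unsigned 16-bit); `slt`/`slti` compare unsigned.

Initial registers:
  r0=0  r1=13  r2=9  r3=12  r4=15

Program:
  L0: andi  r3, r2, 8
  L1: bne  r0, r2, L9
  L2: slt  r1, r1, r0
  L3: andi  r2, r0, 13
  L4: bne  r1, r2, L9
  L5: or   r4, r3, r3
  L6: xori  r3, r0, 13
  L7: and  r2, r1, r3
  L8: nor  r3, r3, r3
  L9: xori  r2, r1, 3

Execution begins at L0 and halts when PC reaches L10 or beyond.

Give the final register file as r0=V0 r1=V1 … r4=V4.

r0=0 r1=0 r2=3 r3=8 r4=15

#0 andi  r3, r2, 8 ; 0/13/9/8/15
#1 bne  r0, r2, L9 ; 0/13/9/8/15 ; →target
#2 slt  r1, r1, r0 ; 0/0/9/8/15
#9 xori  r2, r1, 3 ; 0/0/3/8/15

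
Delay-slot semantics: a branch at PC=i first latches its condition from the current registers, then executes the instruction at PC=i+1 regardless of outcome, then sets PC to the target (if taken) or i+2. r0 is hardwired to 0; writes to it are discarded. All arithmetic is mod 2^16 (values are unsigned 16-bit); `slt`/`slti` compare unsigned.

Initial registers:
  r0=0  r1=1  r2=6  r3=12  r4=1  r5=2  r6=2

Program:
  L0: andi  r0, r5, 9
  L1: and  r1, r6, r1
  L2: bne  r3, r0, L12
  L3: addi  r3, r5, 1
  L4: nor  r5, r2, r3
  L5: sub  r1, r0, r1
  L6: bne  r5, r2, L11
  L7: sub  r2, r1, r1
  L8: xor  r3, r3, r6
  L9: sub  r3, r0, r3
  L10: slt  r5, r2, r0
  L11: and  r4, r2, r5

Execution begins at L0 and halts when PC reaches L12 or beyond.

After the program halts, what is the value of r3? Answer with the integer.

3

PC=0  andi  r0, r5, 9        | r0=0 r1=1 r2=6 r3=12 r4=1 r5=2 r6=2
PC=1  and  r1, r6, r1        | r0=0 r1=0 r2=6 r3=12 r4=1 r5=2 r6=2
PC=2  bne  r3, r0, L12       | r0=0 r1=0 r2=6 r3=12 r4=1 r5=2 r6=2  [TAKEN]
PC=3  addi  r3, r5, 1        | r0=0 r1=0 r2=6 r3=3 r4=1 r5=2 r6=2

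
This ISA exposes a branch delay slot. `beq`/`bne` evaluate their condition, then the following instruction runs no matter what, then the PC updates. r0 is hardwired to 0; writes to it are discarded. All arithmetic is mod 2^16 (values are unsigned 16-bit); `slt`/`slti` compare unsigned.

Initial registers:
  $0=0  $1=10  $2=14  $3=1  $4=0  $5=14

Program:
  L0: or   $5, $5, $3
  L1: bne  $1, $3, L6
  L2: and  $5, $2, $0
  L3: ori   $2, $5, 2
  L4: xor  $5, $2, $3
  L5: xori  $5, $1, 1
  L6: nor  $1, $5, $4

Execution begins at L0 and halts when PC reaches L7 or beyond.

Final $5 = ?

0

  step pc=0: or   $5, $5, $3  regs=(0,10,14,1,0,15)
  step pc=1: bne  $1, $3, L6  cond=T  regs=(0,10,14,1,0,15)
  step pc=2: and  $5, $2, $0  regs=(0,10,14,1,0,0)
  step pc=6: nor  $1, $5, $4  regs=(0,65535,14,1,0,0)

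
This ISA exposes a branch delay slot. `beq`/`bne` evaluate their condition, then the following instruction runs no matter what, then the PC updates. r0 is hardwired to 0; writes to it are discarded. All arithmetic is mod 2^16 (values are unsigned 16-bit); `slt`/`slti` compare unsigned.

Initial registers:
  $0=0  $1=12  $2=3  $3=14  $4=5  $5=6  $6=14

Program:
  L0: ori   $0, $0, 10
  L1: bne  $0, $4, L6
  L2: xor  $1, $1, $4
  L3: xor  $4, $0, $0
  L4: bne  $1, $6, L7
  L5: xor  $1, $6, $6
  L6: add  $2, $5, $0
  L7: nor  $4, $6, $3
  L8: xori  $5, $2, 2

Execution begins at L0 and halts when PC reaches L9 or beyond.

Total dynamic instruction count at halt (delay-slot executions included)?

6

PC=0  ori   $0, $0, 10       | $0=0 $1=12 $2=3 $3=14 $4=5 $5=6 $6=14
PC=1  bne  $0, $4, L6        | $0=0 $1=12 $2=3 $3=14 $4=5 $5=6 $6=14  [TAKEN]
PC=2  xor  $1, $1, $4        | $0=0 $1=9 $2=3 $3=14 $4=5 $5=6 $6=14
PC=6  add  $2, $5, $0        | $0=0 $1=9 $2=6 $3=14 $4=5 $5=6 $6=14
PC=7  nor  $4, $6, $3        | $0=0 $1=9 $2=6 $3=14 $4=65521 $5=6 $6=14
PC=8  xori  $5, $2, 2        | $0=0 $1=9 $2=6 $3=14 $4=65521 $5=4 $6=14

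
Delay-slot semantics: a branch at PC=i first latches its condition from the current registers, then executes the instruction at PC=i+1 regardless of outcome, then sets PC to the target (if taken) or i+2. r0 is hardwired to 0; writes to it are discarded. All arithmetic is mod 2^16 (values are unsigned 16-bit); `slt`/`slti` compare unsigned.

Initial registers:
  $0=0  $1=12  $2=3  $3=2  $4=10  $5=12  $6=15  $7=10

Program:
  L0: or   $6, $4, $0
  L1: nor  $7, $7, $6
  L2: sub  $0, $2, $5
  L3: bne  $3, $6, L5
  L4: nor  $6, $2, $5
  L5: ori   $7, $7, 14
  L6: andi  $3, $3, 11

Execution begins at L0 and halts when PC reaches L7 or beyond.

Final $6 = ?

65520

[0] or   $6, $4, $0  →  {$0:0, $1:12, $2:3, $3:2, $4:10, $5:12, $6:10, $7:10}
[1] nor  $7, $7, $6  →  {$0:0, $1:12, $2:3, $3:2, $4:10, $5:12, $6:10, $7:65525}
[2] sub  $0, $2, $5  →  {$0:0, $1:12, $2:3, $3:2, $4:10, $5:12, $6:10, $7:65525}
[3] bne  $3, $6, L5  →  {$0:0, $1:12, $2:3, $3:2, $4:10, $5:12, $6:10, $7:65525}  ⟨branch taken⟩
[4] nor  $6, $2, $5  →  {$0:0, $1:12, $2:3, $3:2, $4:10, $5:12, $6:65520, $7:65525}
[5] ori   $7, $7, 14  →  {$0:0, $1:12, $2:3, $3:2, $4:10, $5:12, $6:65520, $7:65535}
[6] andi  $3, $3, 11  →  {$0:0, $1:12, $2:3, $3:2, $4:10, $5:12, $6:65520, $7:65535}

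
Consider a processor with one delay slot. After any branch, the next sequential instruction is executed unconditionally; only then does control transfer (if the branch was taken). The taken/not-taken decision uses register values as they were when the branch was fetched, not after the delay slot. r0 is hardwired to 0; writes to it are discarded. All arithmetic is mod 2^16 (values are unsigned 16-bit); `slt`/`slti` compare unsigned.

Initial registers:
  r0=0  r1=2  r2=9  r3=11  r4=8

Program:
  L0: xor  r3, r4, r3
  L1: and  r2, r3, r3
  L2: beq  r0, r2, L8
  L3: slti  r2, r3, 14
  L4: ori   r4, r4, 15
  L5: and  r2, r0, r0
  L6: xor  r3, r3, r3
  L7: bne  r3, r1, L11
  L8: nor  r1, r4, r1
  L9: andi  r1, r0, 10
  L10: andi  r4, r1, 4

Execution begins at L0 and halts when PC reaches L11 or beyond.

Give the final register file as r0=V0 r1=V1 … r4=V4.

r0=0 r1=65520 r2=0 r3=0 r4=15

[0] xor  r3, r4, r3  →  {r0:0, r1:2, r2:9, r3:3, r4:8}
[1] and  r2, r3, r3  →  {r0:0, r1:2, r2:3, r3:3, r4:8}
[2] beq  r0, r2, L8  →  {r0:0, r1:2, r2:3, r3:3, r4:8}  ⟨branch fallthrough⟩
[3] slti  r2, r3, 14  →  {r0:0, r1:2, r2:1, r3:3, r4:8}
[4] ori   r4, r4, 15  →  {r0:0, r1:2, r2:1, r3:3, r4:15}
[5] and  r2, r0, r0  →  {r0:0, r1:2, r2:0, r3:3, r4:15}
[6] xor  r3, r3, r3  →  {r0:0, r1:2, r2:0, r3:0, r4:15}
[7] bne  r3, r1, L11  →  {r0:0, r1:2, r2:0, r3:0, r4:15}  ⟨branch taken⟩
[8] nor  r1, r4, r1  →  {r0:0, r1:65520, r2:0, r3:0, r4:15}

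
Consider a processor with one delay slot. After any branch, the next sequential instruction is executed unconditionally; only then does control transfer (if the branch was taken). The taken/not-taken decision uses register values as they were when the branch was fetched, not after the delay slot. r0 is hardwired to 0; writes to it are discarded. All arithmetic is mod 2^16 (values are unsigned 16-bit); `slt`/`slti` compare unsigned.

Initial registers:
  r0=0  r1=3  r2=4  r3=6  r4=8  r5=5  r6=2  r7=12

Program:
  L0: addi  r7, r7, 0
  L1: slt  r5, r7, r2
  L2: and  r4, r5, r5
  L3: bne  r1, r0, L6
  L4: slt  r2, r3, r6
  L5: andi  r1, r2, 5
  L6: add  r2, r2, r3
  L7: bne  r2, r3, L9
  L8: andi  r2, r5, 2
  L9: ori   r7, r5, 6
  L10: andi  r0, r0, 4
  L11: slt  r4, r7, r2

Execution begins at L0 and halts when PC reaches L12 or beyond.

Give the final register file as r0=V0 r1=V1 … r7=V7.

#0 addi  r7, r7, 0 ; 0/3/4/6/8/5/2/12
#1 slt  r5, r7, r2 ; 0/3/4/6/8/0/2/12
#2 and  r4, r5, r5 ; 0/3/4/6/0/0/2/12
#3 bne  r1, r0, L6 ; 0/3/4/6/0/0/2/12 ; →target
#4 slt  r2, r3, r6 ; 0/3/0/6/0/0/2/12
#6 add  r2, r2, r3 ; 0/3/6/6/0/0/2/12
#7 bne  r2, r3, L9 ; 0/3/6/6/0/0/2/12 ; →fallthru
#8 andi  r2, r5, 2 ; 0/3/0/6/0/0/2/12
#9 ori   r7, r5, 6 ; 0/3/0/6/0/0/2/6
#10 andi  r0, r0, 4 ; 0/3/0/6/0/0/2/6
#11 slt  r4, r7, r2 ; 0/3/0/6/0/0/2/6

r0=0 r1=3 r2=0 r3=6 r4=0 r5=0 r6=2 r7=6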